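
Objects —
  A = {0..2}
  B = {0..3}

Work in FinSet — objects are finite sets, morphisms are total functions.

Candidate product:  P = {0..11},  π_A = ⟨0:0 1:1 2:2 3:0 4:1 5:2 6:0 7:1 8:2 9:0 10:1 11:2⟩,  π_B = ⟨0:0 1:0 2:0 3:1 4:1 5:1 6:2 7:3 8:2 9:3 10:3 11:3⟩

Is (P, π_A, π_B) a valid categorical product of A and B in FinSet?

Answer: NOT A VALID PRODUCT — duplicate pair at indices 10,7

Derivation:
|A|·|B| = 3·4 = 12;  |P| = 12
Check the pairing map k ↦ (π_A(k), π_B(k)):
  0 : (0,0)
  1 : (1,0)
  2 : (2,0)
  3 : (0,1)
  4 : (1,1)
  5 : (2,1)
  6 : (0,2)
  7 : (1,3)
  8 : (2,2)
  9 : (0,3)
  10 : (1,3)  ✗ repeats pair of k=7
  11 : (2,3)
distinct pairs in image: 11 / 12 needed
  → (1,3) hit at k=7 and k=10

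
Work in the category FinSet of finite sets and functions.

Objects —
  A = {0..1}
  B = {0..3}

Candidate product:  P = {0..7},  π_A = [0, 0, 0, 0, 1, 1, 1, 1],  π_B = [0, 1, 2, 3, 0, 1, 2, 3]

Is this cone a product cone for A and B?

|A|·|B| = 2·4 = 8;  |P| = 8
Check the pairing map k ↦ (π_A(k), π_B(k)):
  0 ↦ (0,0)
  1 ↦ (0,1)
  2 ↦ (0,2)
  3 ↦ (0,3)
  4 ↦ (1,0)
  5 ↦ (1,1)
  6 ↦ (1,2)
  7 ↦ (1,3)
distinct pairs in image: 8 / 8 needed
  → bijection onto A×B; projections well-typed.

Answer: VALID PRODUCT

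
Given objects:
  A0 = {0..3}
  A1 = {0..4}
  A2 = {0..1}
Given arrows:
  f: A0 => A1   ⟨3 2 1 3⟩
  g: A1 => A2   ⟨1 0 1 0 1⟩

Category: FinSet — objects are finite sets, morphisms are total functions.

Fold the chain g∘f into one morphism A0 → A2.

Answer: ⟨0 1 0 0⟩

Work:
  0 f=>3 g=>0
  1 f=>2 g=>1
  2 f=>1 g=>0
  3 f=>3 g=>0
composite: ⟨0 1 0 0⟩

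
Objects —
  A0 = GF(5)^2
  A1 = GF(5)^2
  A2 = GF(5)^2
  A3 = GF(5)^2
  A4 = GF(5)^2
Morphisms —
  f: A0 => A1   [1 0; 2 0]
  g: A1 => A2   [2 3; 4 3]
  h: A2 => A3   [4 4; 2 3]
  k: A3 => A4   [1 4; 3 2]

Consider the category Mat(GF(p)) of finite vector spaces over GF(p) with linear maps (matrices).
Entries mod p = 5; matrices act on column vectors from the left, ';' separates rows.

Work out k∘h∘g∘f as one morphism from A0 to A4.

Answer: [1 0; 3 0]

Work:
  e0=⟨1,0⟩ f=>⟨1,2⟩ g=>⟨3,0⟩ h=>⟨2,1⟩ k=>⟨1,3⟩
  e1=⟨0,1⟩ f=>⟨0,0⟩ g=>⟨0,0⟩ h=>⟨0,0⟩ k=>⟨0,0⟩
result: [1 0; 3 0]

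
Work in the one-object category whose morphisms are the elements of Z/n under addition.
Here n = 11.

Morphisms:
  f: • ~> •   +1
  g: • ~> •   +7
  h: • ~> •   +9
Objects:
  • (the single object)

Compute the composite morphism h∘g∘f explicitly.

  0 +1≡1 +7≡8 +9≡6  (mod 11)
⟦path⟧: +6

Answer: +6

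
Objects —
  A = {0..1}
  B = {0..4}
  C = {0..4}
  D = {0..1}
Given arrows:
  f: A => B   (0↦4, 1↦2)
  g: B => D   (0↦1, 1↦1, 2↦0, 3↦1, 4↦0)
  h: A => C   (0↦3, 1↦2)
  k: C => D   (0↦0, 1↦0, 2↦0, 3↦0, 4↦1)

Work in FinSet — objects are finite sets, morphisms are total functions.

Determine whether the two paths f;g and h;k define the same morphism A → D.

Answer: COMMUTES

Work:
1) trace f;g:
  0 f=>4 g=>0
  1 f=>2 g=>0
  result₁ = (0↦0, 1↦0)
2) trace h;k:
  0 h=>3 k=>0
  1 h=>2 k=>0
  result₂ = (0↦0, 1↦0)
Equal? YES — commutes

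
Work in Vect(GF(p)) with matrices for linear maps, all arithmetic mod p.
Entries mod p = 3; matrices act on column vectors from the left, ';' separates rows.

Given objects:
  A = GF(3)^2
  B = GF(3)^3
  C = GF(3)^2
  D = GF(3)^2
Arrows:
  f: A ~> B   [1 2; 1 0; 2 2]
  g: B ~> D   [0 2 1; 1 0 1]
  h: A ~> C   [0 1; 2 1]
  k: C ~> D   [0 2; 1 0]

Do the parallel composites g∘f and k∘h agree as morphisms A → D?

Answer: COMMUTES

Trace:
1) trace f;g:
  e0=⟨1,0⟩ f~>⟨1,1,2⟩ g~>⟨1,0⟩
  e1=⟨0,1⟩ f~>⟨2,0,2⟩ g~>⟨2,1⟩
  ⟦path⟧₁ = [1 2; 0 1]
2) trace h;k:
  e0=⟨1,0⟩ h~>⟨0,2⟩ k~>⟨1,0⟩
  e1=⟨0,1⟩ h~>⟨1,1⟩ k~>⟨2,1⟩
  ⟦path⟧₂ = [1 2; 0 1]
Equal? same morphism ✓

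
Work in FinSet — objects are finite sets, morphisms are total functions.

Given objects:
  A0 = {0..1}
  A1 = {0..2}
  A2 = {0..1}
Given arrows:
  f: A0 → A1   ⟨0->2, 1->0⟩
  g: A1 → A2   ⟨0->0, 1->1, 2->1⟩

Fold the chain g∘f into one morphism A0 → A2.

Answer: ⟨0->1, 1->0⟩

Work:
  0 f→2 g→1
  1 f→0 g→0
result: ⟨0->1, 1->0⟩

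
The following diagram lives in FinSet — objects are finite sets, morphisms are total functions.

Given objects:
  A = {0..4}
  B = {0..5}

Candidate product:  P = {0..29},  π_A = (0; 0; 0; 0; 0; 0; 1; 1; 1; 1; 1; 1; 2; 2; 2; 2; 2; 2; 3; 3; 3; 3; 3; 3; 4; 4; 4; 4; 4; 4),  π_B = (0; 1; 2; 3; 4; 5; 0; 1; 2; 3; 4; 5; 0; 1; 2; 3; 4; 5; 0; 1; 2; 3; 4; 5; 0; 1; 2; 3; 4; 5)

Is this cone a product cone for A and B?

Answer: VALID PRODUCT

Work:
|A|·|B| = 5·6 = 30;  |P| = 30
Check the pairing map k ↦ (π_A(k), π_B(k)):
  0 ↦ (0,0)
  1 ↦ (0,1)
  2 ↦ (0,2)
  3 ↦ (0,3)
  4 ↦ (0,4)
  5 ↦ (0,5)
  6 ↦ (1,0)
  7 ↦ (1,1)
  8 ↦ (1,2)
  9 ↦ (1,3)
  10 ↦ (1,4)
  11 ↦ (1,5)
  12 ↦ (2,0)
  13 ↦ (2,1)
  14 ↦ (2,2)
  15 ↦ (2,3)
  16 ↦ (2,4)
  17 ↦ (2,5)
  18 ↦ (3,0)
  19 ↦ (3,1)
  20 ↦ (3,2)
  21 ↦ (3,3)
  22 ↦ (3,4)
  23 ↦ (3,5)
  24 ↦ (4,0)
  25 ↦ (4,1)
  26 ↦ (4,2)
  27 ↦ (4,3)
  28 ↦ (4,4)
  29 ↦ (4,5)
distinct pairs in image: 30 / 30 needed
  → bijection onto A×B; projections well-typed.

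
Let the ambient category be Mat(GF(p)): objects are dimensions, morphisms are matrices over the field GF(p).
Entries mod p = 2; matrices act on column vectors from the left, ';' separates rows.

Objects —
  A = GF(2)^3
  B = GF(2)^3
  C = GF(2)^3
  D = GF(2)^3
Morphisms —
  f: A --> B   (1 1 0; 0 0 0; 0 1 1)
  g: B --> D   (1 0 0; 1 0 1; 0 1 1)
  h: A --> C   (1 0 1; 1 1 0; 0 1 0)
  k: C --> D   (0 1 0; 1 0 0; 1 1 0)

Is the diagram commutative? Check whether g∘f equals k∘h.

Answer: COMMUTES

Work:
Along f;g (path 1):
  e0=⟨1,0,0⟩ f-->⟨1,0,0⟩ g-->⟨1,1,0⟩
  e1=⟨0,1,0⟩ f-->⟨1,0,1⟩ g-->⟨1,0,1⟩
  e2=⟨0,0,1⟩ f-->⟨0,0,1⟩ g-->⟨0,1,1⟩
  result₁ = (1 1 0; 1 0 1; 0 1 1)
Along h;k (path 2):
  e0=⟨1,0,0⟩ h-->⟨1,1,0⟩ k-->⟨1,1,0⟩
  e1=⟨0,1,0⟩ h-->⟨0,1,1⟩ k-->⟨1,0,1⟩
  e2=⟨0,0,1⟩ h-->⟨1,0,0⟩ k-->⟨0,1,1⟩
  result₂ = (1 1 0; 1 0 1; 0 1 1)
Equal? YES — commutes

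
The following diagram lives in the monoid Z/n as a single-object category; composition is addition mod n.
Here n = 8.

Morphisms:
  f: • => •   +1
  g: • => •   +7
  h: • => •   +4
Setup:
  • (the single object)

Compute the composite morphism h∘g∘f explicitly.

Answer: +4

Trace:
  0 +1≡1 +7≡0 +4≡4  (mod 8)
composite: +4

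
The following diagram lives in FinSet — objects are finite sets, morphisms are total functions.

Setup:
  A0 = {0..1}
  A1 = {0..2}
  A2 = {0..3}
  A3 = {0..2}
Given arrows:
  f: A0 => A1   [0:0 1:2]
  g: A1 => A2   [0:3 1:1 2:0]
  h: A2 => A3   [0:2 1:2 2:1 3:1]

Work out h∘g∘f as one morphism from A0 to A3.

Answer: [0:1 1:2]

Derivation:
  0 f=>0 g=>3 h=>1
  1 f=>2 g=>0 h=>2
⟦path⟧: [0:1 1:2]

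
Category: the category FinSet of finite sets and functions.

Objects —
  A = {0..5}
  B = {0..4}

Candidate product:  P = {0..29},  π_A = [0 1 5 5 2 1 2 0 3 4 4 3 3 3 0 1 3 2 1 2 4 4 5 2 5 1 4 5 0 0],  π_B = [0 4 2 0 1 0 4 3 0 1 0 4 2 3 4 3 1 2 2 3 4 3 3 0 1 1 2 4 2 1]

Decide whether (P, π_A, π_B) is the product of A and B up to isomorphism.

Answer: VALID PRODUCT

Derivation:
|A|·|B| = 6·5 = 30;  |P| = 30
Check the pairing map k ↦ (π_A(k), π_B(k)):
  0 ↦ (0,0)
  1 ↦ (1,4)
  2 ↦ (5,2)
  3 ↦ (5,0)
  4 ↦ (2,1)
  5 ↦ (1,0)
  6 ↦ (2,4)
  7 ↦ (0,3)
  8 ↦ (3,0)
  9 ↦ (4,1)
  10 ↦ (4,0)
  11 ↦ (3,4)
  12 ↦ (3,2)
  13 ↦ (3,3)
  14 ↦ (0,4)
  15 ↦ (1,3)
  16 ↦ (3,1)
  17 ↦ (2,2)
  18 ↦ (1,2)
  19 ↦ (2,3)
  20 ↦ (4,4)
  21 ↦ (4,3)
  22 ↦ (5,3)
  23 ↦ (2,0)
  24 ↦ (5,1)
  25 ↦ (1,1)
  26 ↦ (4,2)
  27 ↦ (5,4)
  28 ↦ (0,2)
  29 ↦ (0,1)
distinct pairs in image: 30 / 30 needed
  → bijection onto A×B; projections well-typed.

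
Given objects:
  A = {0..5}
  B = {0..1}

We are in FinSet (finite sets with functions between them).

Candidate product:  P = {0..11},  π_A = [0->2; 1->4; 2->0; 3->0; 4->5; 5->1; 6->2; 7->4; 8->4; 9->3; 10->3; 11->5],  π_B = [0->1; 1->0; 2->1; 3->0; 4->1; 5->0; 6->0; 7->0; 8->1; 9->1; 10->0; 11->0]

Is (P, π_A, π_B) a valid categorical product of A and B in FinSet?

|A|·|B| = 6·2 = 12;  |P| = 12
Check the pairing map k ↦ (π_A(k), π_B(k)):
  0 -> (2,1)
  1 -> (4,0)
  2 -> (0,1)
  3 -> (0,0)
  4 -> (5,1)
  5 -> (1,0)
  6 -> (2,0)
  7 -> (4,0)  ✗ repeats pair of k=1
  8 -> (4,1)
  9 -> (3,1)
  10 -> (3,0)
  11 -> (5,0)
distinct pairs in image: 11 / 12 needed
  → (4,0) hit at k=1 and k=7

Answer: NOT A VALID PRODUCT — duplicate pair at indices 7,1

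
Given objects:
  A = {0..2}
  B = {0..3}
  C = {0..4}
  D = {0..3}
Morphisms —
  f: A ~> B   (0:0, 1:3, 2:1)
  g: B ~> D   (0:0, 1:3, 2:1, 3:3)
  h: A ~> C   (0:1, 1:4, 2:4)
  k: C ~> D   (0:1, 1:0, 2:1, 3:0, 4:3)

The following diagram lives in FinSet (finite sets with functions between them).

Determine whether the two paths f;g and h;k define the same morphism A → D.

Answer: COMMUTES

Trace:
Path 1 = f;g:
  0 f~>0 g~>0
  1 f~>3 g~>3
  2 f~>1 g~>3
  ⟦path⟧₁ = (0:0, 1:3, 2:3)
Path 2 = h;k:
  0 h~>1 k~>0
  1 h~>4 k~>3
  2 h~>4 k~>3
  ⟦path⟧₂ = (0:0, 1:3, 2:3)
Equal? equal; square commutes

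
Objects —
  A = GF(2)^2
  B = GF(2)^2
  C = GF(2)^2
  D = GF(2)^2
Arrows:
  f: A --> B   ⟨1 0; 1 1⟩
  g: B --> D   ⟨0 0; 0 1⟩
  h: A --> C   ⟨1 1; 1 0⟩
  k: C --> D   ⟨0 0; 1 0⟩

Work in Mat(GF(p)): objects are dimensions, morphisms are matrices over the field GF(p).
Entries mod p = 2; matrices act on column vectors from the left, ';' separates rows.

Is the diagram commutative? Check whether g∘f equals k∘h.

Answer: COMMUTES

Trace:
1) trace f;g:
  e0=(1,0) f-->(1,1) g-->(0,1)
  e1=(0,1) f-->(0,1) g-->(0,1)
  result₁ = ⟨0 0; 1 1⟩
2) trace h;k:
  e0=(1,0) h-->(1,1) k-->(0,1)
  e1=(0,1) h-->(1,0) k-->(0,1)
  result₂ = ⟨0 0; 1 1⟩
Equal? equal; square commutes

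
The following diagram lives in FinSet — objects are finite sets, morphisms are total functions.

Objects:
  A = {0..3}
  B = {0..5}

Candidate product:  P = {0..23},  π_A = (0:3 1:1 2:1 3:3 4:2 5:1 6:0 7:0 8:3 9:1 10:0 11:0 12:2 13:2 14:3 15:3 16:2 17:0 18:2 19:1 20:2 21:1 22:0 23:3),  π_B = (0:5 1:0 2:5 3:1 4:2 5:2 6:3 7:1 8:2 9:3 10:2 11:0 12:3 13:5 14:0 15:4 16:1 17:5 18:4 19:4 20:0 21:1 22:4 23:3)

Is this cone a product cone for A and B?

|A|·|B| = 4·6 = 24;  |P| = 24
Check the pairing map k ↦ (π_A(k), π_B(k)):
  0 : (3,5)
  1 : (1,0)
  2 : (1,5)
  3 : (3,1)
  4 : (2,2)
  5 : (1,2)
  6 : (0,3)
  7 : (0,1)
  8 : (3,2)
  9 : (1,3)
  10 : (0,2)
  11 : (0,0)
  12 : (2,3)
  13 : (2,5)
  14 : (3,0)
  15 : (3,4)
  16 : (2,1)
  17 : (0,5)
  18 : (2,4)
  19 : (1,4)
  20 : (2,0)
  21 : (1,1)
  22 : (0,4)
  23 : (3,3)
distinct pairs in image: 24 / 24 needed
  → bijection onto A×B; projections well-typed.

Answer: VALID PRODUCT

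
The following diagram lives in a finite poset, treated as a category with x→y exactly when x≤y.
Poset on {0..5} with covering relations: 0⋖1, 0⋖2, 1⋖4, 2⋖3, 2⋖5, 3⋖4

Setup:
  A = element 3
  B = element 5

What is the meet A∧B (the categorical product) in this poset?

Answer: A∧B = 2

Work:
Lower bounds of A=3 and B=5: {0,2}
  0 <= 2
  2 <= 2
glb = 2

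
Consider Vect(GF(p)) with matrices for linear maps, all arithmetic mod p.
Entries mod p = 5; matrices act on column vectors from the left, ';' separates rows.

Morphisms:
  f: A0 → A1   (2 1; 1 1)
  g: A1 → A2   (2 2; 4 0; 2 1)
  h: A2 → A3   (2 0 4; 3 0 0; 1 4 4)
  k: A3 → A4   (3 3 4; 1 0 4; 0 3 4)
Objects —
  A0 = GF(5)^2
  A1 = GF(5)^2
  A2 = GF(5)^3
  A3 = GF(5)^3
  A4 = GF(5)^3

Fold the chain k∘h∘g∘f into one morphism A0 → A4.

Answer: (2 4; 4 3; 1 4)

Derivation:
  e0=[1,0] f→[2,1] g→[1,3,0] h→[2,3,3] k→[2,4,1]
  e1=[0,1] f→[1,1] g→[4,4,3] h→[0,2,2] k→[4,3,4]
composite: (2 4; 4 3; 1 4)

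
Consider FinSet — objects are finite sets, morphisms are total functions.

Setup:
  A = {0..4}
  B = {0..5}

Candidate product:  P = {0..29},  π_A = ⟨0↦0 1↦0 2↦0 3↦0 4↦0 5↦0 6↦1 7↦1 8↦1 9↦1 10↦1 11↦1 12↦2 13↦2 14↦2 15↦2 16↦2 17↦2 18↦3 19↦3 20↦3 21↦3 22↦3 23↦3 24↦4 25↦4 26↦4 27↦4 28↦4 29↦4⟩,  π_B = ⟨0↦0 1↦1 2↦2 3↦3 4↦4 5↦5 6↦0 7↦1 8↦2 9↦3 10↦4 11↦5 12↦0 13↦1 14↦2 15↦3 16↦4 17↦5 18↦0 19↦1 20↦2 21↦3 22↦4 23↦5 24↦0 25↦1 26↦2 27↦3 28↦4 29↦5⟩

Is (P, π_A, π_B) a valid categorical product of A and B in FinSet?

Answer: VALID PRODUCT

Work:
|A|·|B| = 5·6 = 30;  |P| = 30
Check the pairing map k ↦ (π_A(k), π_B(k)):
  0 ↦ (0,0)
  1 ↦ (0,1)
  2 ↦ (0,2)
  3 ↦ (0,3)
  4 ↦ (0,4)
  5 ↦ (0,5)
  6 ↦ (1,0)
  7 ↦ (1,1)
  8 ↦ (1,2)
  9 ↦ (1,3)
  10 ↦ (1,4)
  11 ↦ (1,5)
  12 ↦ (2,0)
  13 ↦ (2,1)
  14 ↦ (2,2)
  15 ↦ (2,3)
  16 ↦ (2,4)
  17 ↦ (2,5)
  18 ↦ (3,0)
  19 ↦ (3,1)
  20 ↦ (3,2)
  21 ↦ (3,3)
  22 ↦ (3,4)
  23 ↦ (3,5)
  24 ↦ (4,0)
  25 ↦ (4,1)
  26 ↦ (4,2)
  27 ↦ (4,3)
  28 ↦ (4,4)
  29 ↦ (4,5)
distinct pairs in image: 30 / 30 needed
  → bijection onto A×B; projections well-typed.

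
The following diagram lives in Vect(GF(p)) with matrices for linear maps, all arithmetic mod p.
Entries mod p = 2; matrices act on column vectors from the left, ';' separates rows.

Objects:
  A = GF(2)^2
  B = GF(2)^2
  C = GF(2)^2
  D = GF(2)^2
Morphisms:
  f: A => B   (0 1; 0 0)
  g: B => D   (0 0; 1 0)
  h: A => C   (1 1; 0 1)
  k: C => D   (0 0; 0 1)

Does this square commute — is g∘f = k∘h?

Answer: COMMUTES

Trace:
1) trace f;g:
  e0=[1,0] f=>[0,0] g=>[0,0]
  e1=[0,1] f=>[1,0] g=>[0,1]
  composite₁ = (0 0; 0 1)
2) trace h;k:
  e0=[1,0] h=>[1,0] k=>[0,0]
  e1=[0,1] h=>[1,1] k=>[0,1]
  composite₂ = (0 0; 0 1)
Equal? equal; square commutes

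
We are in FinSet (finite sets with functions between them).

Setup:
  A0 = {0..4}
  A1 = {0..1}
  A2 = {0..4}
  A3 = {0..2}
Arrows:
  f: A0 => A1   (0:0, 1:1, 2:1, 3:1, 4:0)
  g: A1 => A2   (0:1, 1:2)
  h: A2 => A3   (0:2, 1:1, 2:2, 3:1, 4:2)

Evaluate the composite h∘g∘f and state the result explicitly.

Answer: (0:1, 1:2, 2:2, 3:2, 4:1)

Derivation:
  0 f=>0 g=>1 h=>1
  1 f=>1 g=>2 h=>2
  2 f=>1 g=>2 h=>2
  3 f=>1 g=>2 h=>2
  4 f=>0 g=>1 h=>1
result: (0:1, 1:2, 2:2, 3:2, 4:1)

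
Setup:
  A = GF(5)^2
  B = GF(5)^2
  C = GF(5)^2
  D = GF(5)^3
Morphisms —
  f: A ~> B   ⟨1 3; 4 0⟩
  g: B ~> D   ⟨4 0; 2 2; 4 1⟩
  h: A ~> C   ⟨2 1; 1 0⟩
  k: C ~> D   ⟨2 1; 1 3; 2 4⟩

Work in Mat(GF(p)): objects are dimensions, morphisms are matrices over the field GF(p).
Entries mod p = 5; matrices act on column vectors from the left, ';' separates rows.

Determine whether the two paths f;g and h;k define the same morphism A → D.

Along f;g (path 1):
  e0=(1,0) f~>(1,4) g~>(4,0,3)
  e1=(0,1) f~>(3,0) g~>(2,1,2)
  ⟦path⟧₁ = ⟨4 2; 0 1; 3 2⟩
Along h;k (path 2):
  e0=(1,0) h~>(2,1) k~>(0,0,3)
  e1=(0,1) h~>(1,0) k~>(2,1,2)
  ⟦path⟧₂ = ⟨0 2; 0 1; 3 2⟩
Equal? differ; not commutative

Answer: DOES NOT COMMUTE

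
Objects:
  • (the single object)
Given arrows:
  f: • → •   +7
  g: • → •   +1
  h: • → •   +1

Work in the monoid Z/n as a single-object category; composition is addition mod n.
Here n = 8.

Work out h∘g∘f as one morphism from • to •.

  0 +7≡7 +1≡0 +1≡1  (mod 8)
⟦path⟧: +1

Answer: +1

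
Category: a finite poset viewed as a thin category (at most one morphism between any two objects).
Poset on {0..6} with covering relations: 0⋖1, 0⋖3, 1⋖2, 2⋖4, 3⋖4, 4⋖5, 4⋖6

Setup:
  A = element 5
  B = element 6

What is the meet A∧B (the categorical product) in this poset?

Answer: A∧B = 4

Work:
Lower bounds of A=5 and B=6: {0,1,2,3,4}
  0 ⊑ 4
  1 ⊑ 4
  2 ⊑ 4
  3 ⊑ 4
  4 ⊑ 4
glb = 4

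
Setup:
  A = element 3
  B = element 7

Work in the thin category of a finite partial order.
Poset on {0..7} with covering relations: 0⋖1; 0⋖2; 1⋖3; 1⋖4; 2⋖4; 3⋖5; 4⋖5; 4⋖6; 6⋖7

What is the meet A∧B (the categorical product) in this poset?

Lower bounds of A=3 and B=7: {0,1}
  0 ⊑ 1
  1 ⊑ 1
glb = 1

Answer: A∧B = 1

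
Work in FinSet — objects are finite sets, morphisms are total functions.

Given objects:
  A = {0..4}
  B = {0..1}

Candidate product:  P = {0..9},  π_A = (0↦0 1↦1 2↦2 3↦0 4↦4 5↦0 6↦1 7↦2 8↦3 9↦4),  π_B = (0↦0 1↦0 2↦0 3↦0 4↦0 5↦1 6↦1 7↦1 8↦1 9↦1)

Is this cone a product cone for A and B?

Answer: NOT A VALID PRODUCT — duplicate pair at indices 0,3

Trace:
|A|·|B| = 5·2 = 10;  |P| = 10
Check the pairing map k ↦ (π_A(k), π_B(k)):
  0 ↦ (0,0)
  1 ↦ (1,0)
  2 ↦ (2,0)
  3 ↦ (0,0)  ✗ repeats pair of k=0
  4 ↦ (4,0)
  5 ↦ (0,1)
  6 ↦ (1,1)
  7 ↦ (2,1)
  8 ↦ (3,1)
  9 ↦ (4,1)
distinct pairs in image: 9 / 10 needed
  → (0,0) hit at k=0 and k=3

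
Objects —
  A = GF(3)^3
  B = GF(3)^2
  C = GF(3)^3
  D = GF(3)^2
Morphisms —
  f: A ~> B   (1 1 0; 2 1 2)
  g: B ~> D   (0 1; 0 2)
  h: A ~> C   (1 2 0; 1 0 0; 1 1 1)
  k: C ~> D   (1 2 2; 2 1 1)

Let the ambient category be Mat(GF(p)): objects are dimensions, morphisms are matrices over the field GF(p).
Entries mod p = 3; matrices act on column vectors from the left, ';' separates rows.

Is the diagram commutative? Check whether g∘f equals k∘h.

Answer: COMMUTES

Trace:
Along f;g (path 1):
  e0=[1,0,0] f~>[1,2] g~>[2,1]
  e1=[0,1,0] f~>[1,1] g~>[1,2]
  e2=[0,0,1] f~>[0,2] g~>[2,1]
  ⟦path⟧₁ = (2 1 2; 1 2 1)
Along h;k (path 2):
  e0=[1,0,0] h~>[1,1,1] k~>[2,1]
  e1=[0,1,0] h~>[2,0,1] k~>[1,2]
  e2=[0,0,1] h~>[0,0,1] k~>[2,1]
  ⟦path⟧₂ = (2 1 2; 1 2 1)
Equal? equal; square commutes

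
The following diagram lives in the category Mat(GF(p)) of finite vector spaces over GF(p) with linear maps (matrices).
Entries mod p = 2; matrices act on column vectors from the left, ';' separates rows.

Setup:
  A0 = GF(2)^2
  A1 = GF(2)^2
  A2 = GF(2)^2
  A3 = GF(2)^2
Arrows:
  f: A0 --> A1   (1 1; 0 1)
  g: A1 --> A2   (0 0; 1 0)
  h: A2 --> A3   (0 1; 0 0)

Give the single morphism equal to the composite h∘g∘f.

Answer: (1 1; 0 0)

Work:
  e0=(1,0) f-->(1,0) g-->(0,1) h-->(1,0)
  e1=(0,1) f-->(1,1) g-->(0,1) h-->(1,0)
result: (1 1; 0 0)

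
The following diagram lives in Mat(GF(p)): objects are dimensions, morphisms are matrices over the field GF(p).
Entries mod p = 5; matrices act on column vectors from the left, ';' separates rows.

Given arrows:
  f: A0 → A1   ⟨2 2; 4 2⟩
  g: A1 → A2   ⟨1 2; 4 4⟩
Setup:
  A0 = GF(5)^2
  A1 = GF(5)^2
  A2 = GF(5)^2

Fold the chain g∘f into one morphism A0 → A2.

  e0=[1,0] f→[2,4] g→[0,4]
  e1=[0,1] f→[2,2] g→[1,1]
result: ⟨0 1; 4 1⟩

Answer: ⟨0 1; 4 1⟩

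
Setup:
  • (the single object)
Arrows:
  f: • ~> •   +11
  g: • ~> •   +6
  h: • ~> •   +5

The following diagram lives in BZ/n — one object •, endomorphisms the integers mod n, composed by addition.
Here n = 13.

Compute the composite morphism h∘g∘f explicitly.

Answer: +9

Derivation:
  0 +11≡11 +6≡4 +5≡9  (mod 13)
⟦path⟧: +9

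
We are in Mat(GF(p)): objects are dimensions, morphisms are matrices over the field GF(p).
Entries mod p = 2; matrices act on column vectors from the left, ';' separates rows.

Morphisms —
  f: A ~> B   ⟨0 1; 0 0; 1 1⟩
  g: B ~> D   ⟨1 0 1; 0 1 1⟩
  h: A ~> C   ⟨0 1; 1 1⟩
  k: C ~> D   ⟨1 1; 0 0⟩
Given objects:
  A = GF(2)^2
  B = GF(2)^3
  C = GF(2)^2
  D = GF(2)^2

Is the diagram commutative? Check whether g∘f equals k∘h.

Path 1 = f;g:
  e0=⟨1,0⟩ f~>⟨0,0,1⟩ g~>⟨1,1⟩
  e1=⟨0,1⟩ f~>⟨1,0,1⟩ g~>⟨0,1⟩
  ⟦path⟧₁ = ⟨1 0; 1 1⟩
Path 2 = h;k:
  e0=⟨1,0⟩ h~>⟨0,1⟩ k~>⟨1,0⟩
  e1=⟨0,1⟩ h~>⟨1,1⟩ k~>⟨0,0⟩
  ⟦path⟧₂ = ⟨1 0; 0 0⟩
Equal? distinct morphisms ✗

Answer: DOES NOT COMMUTE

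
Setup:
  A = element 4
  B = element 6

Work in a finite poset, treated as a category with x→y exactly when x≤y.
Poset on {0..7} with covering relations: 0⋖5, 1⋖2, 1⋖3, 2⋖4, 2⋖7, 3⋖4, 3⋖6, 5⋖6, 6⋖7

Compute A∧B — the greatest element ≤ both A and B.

Lower bounds of A=4 and B=6: {1,3}
  1 <= 3
  3 <= 3
glb = 3

Answer: A∧B = 3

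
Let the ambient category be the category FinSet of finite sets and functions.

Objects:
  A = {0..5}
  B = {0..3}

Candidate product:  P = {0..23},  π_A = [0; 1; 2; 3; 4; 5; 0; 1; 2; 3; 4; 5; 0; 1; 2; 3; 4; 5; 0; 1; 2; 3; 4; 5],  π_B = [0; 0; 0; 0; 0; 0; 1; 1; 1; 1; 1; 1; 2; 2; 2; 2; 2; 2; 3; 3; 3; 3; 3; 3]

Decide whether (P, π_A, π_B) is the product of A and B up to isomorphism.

|A|·|B| = 6·4 = 24;  |P| = 24
Check the pairing map k ↦ (π_A(k), π_B(k)):
  0 : (0,0)
  1 : (1,0)
  2 : (2,0)
  3 : (3,0)
  4 : (4,0)
  5 : (5,0)
  6 : (0,1)
  7 : (1,1)
  8 : (2,1)
  9 : (3,1)
  10 : (4,1)
  11 : (5,1)
  12 : (0,2)
  13 : (1,2)
  14 : (2,2)
  15 : (3,2)
  16 : (4,2)
  17 : (5,2)
  18 : (0,3)
  19 : (1,3)
  20 : (2,3)
  21 : (3,3)
  22 : (4,3)
  23 : (5,3)
distinct pairs in image: 24 / 24 needed
  → bijection onto A×B; projections well-typed.

Answer: VALID PRODUCT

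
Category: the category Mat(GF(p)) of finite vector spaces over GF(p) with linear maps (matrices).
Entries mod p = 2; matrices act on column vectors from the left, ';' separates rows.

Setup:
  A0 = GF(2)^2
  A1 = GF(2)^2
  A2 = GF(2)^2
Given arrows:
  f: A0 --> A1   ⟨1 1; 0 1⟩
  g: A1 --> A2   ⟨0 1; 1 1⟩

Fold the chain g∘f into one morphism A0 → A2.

Answer: ⟨0 1; 1 0⟩

Trace:
  e0=⟨1,0⟩ f-->⟨1,0⟩ g-->⟨0,1⟩
  e1=⟨0,1⟩ f-->⟨1,1⟩ g-->⟨1,0⟩
composite: ⟨0 1; 1 0⟩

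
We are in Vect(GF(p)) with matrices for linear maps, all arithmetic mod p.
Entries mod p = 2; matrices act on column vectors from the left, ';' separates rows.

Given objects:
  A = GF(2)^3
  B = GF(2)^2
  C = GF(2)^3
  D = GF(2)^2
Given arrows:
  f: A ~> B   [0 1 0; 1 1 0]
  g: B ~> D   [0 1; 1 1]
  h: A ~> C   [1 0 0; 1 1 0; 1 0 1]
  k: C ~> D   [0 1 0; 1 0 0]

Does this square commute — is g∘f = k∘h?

Answer: COMMUTES

Work:
1) trace f;g:
  e0=⟨1,0,0⟩ f~>⟨0,1⟩ g~>⟨1,1⟩
  e1=⟨0,1,0⟩ f~>⟨1,1⟩ g~>⟨1,0⟩
  e2=⟨0,0,1⟩ f~>⟨0,0⟩ g~>⟨0,0⟩
  composite₁ = [1 1 0; 1 0 0]
2) trace h;k:
  e0=⟨1,0,0⟩ h~>⟨1,1,1⟩ k~>⟨1,1⟩
  e1=⟨0,1,0⟩ h~>⟨0,1,0⟩ k~>⟨1,0⟩
  e2=⟨0,0,1⟩ h~>⟨0,0,1⟩ k~>⟨0,0⟩
  composite₂ = [1 1 0; 1 0 0]
Equal? YES — commutes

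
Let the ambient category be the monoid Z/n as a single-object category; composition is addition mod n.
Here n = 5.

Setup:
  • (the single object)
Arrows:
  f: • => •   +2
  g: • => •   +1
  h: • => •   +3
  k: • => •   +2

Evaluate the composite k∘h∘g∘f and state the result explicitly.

Answer: +3

Trace:
  0 +2≡2 +1≡3 +3≡1 +2≡3  (mod 5)
composite: +3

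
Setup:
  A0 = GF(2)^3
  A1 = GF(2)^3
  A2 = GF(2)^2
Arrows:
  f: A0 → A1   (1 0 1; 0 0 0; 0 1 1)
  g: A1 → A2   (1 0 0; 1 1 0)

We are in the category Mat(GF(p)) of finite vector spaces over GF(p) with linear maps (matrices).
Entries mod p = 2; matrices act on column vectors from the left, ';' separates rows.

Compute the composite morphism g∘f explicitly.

  e0=[1,0,0] f→[1,0,0] g→[1,1]
  e1=[0,1,0] f→[0,0,1] g→[0,0]
  e2=[0,0,1] f→[1,0,1] g→[1,1]
composite: (1 0 1; 1 0 1)

Answer: (1 0 1; 1 0 1)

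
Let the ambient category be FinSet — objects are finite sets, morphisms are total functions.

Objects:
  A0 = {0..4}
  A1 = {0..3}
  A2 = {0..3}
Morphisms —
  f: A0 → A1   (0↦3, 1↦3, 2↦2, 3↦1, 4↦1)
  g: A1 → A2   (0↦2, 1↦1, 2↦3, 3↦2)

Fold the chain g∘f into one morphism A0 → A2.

  0 f→3 g→2
  1 f→3 g→2
  2 f→2 g→3
  3 f→1 g→1
  4 f→1 g→1
⟦path⟧: (0↦2, 1↦2, 2↦3, 3↦1, 4↦1)

Answer: (0↦2, 1↦2, 2↦3, 3↦1, 4↦1)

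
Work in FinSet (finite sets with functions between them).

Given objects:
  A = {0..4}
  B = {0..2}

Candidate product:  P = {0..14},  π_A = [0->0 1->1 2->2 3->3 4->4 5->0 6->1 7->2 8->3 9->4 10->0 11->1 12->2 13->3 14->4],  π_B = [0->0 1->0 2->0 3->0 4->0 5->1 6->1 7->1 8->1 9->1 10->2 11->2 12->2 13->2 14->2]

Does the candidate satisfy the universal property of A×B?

Answer: VALID PRODUCT

Trace:
|A|·|B| = 5·3 = 15;  |P| = 15
Check the pairing map k ↦ (π_A(k), π_B(k)):
  0 -> (0,0)
  1 -> (1,0)
  2 -> (2,0)
  3 -> (3,0)
  4 -> (4,0)
  5 -> (0,1)
  6 -> (1,1)
  7 -> (2,1)
  8 -> (3,1)
  9 -> (4,1)
  10 -> (0,2)
  11 -> (1,2)
  12 -> (2,2)
  13 -> (3,2)
  14 -> (4,2)
distinct pairs in image: 15 / 15 needed
  → bijection onto A×B; projections well-typed.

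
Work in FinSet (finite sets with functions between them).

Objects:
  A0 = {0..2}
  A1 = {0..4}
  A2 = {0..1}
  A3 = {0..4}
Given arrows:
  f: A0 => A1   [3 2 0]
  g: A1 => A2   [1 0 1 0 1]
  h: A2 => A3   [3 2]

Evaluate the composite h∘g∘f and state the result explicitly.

  0 f=>3 g=>0 h=>3
  1 f=>2 g=>1 h=>2
  2 f=>0 g=>1 h=>2
composite: [3 2 2]

Answer: [3 2 2]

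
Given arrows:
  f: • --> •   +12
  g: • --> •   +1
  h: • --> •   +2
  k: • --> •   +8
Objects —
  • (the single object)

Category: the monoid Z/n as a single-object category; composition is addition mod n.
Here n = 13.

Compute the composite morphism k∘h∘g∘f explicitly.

  0 +12≡12 +1≡0 +2≡2 +8≡10  (mod 13)
result: +10

Answer: +10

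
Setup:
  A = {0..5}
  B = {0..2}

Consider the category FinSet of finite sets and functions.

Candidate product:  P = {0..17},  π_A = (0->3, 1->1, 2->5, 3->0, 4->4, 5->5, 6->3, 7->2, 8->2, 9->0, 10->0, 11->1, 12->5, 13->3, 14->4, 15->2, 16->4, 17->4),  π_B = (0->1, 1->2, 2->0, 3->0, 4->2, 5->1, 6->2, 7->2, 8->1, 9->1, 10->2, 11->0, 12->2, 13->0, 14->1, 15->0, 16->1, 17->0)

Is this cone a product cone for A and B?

Answer: NOT A VALID PRODUCT — duplicate pair at indices 16,14

Trace:
|A|·|B| = 6·3 = 18;  |P| = 18
Check the pairing map k ↦ (π_A(k), π_B(k)):
  0 -> (3,1)
  1 -> (1,2)
  2 -> (5,0)
  3 -> (0,0)
  4 -> (4,2)
  5 -> (5,1)
  6 -> (3,2)
  7 -> (2,2)
  8 -> (2,1)
  9 -> (0,1)
  10 -> (0,2)
  11 -> (1,0)
  12 -> (5,2)
  13 -> (3,0)
  14 -> (4,1)
  15 -> (2,0)
  16 -> (4,1)  ✗ repeats pair of k=14
  17 -> (4,0)
distinct pairs in image: 17 / 18 needed
  → (4,1) hit at k=14 and k=16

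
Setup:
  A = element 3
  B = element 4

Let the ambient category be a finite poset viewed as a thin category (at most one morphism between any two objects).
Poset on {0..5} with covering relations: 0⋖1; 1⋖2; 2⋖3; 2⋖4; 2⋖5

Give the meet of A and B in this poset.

{x : x≤A ∧ x≤B} = {0,1,2}  (A=3, B=4)
  0 ≤ 2
  1 ≤ 2
  2 ≤ 2
glb = 2

Answer: A∧B = 2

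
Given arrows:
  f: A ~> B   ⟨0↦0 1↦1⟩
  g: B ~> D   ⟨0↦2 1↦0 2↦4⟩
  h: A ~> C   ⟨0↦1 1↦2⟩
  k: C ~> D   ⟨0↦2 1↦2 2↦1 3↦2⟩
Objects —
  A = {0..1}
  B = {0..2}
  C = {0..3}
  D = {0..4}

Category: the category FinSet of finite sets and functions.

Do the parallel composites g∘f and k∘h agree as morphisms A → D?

1) trace f;g:
  0 f~>0 g~>2
  1 f~>1 g~>0
  ⟦path⟧₁ = ⟨0↦2 1↦0⟩
2) trace h;k:
  0 h~>1 k~>2
  1 h~>2 k~>1
  ⟦path⟧₂ = ⟨0↦2 1↦1⟩
Equal? differ; not commutative

Answer: DOES NOT COMMUTE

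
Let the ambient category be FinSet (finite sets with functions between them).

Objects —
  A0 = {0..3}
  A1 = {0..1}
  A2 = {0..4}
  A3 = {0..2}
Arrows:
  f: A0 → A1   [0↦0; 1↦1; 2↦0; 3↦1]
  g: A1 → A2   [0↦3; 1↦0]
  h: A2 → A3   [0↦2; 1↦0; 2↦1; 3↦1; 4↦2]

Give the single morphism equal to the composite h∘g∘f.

Answer: [0↦1; 1↦2; 2↦1; 3↦2]

Work:
  0 f→0 g→3 h→1
  1 f→1 g→0 h→2
  2 f→0 g→3 h→1
  3 f→1 g→0 h→2
result: [0↦1; 1↦2; 2↦1; 3↦2]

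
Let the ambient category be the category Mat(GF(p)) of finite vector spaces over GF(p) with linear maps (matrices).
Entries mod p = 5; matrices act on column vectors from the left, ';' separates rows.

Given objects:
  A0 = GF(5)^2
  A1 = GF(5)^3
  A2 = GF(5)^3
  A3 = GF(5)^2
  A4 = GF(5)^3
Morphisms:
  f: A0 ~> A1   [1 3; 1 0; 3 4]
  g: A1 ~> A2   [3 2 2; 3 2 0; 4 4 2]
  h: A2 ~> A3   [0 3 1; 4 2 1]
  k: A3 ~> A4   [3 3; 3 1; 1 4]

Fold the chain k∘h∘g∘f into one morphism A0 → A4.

  e0=⟨1,0⟩ f~>⟨1,1,3⟩ g~>⟨1,0,4⟩ h~>⟨4,3⟩ k~>⟨1,0,1⟩
  e1=⟨0,1⟩ f~>⟨3,0,4⟩ g~>⟨2,4,0⟩ h~>⟨2,1⟩ k~>⟨4,2,1⟩
result: [1 4; 0 2; 1 1]

Answer: [1 4; 0 2; 1 1]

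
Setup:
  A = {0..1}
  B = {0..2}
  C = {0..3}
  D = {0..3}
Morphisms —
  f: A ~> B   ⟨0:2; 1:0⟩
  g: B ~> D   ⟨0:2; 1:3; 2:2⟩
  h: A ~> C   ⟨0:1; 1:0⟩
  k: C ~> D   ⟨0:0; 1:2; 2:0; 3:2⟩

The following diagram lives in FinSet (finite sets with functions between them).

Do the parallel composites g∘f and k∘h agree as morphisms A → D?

1) trace f;g:
  0 f~>2 g~>2
  1 f~>0 g~>2
  composite₁ = ⟨0:2; 1:2⟩
2) trace h;k:
  0 h~>1 k~>2
  1 h~>0 k~>0
  composite₂ = ⟨0:2; 1:0⟩
Equal? differ; not commutative

Answer: DOES NOT COMMUTE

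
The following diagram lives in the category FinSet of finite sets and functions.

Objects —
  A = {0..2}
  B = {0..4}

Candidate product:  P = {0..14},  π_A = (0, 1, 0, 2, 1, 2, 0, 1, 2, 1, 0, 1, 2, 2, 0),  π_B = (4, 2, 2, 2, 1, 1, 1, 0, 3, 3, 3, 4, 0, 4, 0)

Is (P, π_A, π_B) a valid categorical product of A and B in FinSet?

|A|·|B| = 3·5 = 15;  |P| = 15
Check the pairing map k ↦ (π_A(k), π_B(k)):
  0 : (0,4)
  1 : (1,2)
  2 : (0,2)
  3 : (2,2)
  4 : (1,1)
  5 : (2,1)
  6 : (0,1)
  7 : (1,0)
  8 : (2,3)
  9 : (1,3)
  10 : (0,3)
  11 : (1,4)
  12 : (2,0)
  13 : (2,4)
  14 : (0,0)
distinct pairs in image: 15 / 15 needed
  → bijection onto A×B; projections well-typed.

Answer: VALID PRODUCT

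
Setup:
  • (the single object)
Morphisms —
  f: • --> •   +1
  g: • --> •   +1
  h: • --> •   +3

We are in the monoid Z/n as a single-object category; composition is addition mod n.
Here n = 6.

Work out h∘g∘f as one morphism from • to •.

Answer: +5

Trace:
  0 +1≡1 +1≡2 +3≡5  (mod 6)
⟦path⟧: +5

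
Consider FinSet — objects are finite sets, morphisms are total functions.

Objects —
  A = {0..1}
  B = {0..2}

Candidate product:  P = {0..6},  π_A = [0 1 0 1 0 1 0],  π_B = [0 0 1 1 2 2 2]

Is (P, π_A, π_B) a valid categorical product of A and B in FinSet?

|A|·|B| = 2·3 = 6;  |P| = 7
  → cardinalities differ; no bijection possible.

Answer: NOT A VALID PRODUCT — |P|=7 ≠ |A|·|B|=6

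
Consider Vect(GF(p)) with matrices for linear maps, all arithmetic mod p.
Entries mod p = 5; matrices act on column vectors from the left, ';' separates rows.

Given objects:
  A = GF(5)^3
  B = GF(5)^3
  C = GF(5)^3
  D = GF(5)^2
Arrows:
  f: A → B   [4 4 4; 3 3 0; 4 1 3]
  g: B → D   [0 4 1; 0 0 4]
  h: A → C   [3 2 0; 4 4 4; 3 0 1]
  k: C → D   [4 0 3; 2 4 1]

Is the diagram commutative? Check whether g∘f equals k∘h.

Answer: DOES NOT COMMUTE

Derivation:
Along f;g (path 1):
  e0=[1,0,0] f→[4,3,4] g→[1,1]
  e1=[0,1,0] f→[4,3,1] g→[3,4]
  e2=[0,0,1] f→[4,0,3] g→[3,2]
  result₁ = [1 3 3; 1 4 2]
Along h;k (path 2):
  e0=[1,0,0] h→[3,4,3] k→[1,0]
  e1=[0,1,0] h→[2,4,0] k→[3,0]
  e2=[0,0,1] h→[0,4,1] k→[3,2]
  result₂ = [1 3 3; 0 0 2]
Equal? distinct morphisms ✗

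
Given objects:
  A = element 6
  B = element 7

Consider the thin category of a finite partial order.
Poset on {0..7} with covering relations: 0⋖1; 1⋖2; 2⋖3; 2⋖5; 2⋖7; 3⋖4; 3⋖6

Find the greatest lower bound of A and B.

Answer: A∧B = 2

Derivation:
Common predecessors of 6,7: {0,1,2}
  0 ⊑ 2
  1 ⊑ 2
  2 ⊑ 2
glb = 2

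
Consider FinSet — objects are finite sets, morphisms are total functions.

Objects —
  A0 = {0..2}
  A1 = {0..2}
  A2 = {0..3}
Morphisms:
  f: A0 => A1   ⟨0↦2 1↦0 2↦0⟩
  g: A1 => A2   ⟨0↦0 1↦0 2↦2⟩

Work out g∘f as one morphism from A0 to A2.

Answer: ⟨0↦2 1↦0 2↦0⟩

Work:
  0 f=>2 g=>2
  1 f=>0 g=>0
  2 f=>0 g=>0
composite: ⟨0↦2 1↦0 2↦0⟩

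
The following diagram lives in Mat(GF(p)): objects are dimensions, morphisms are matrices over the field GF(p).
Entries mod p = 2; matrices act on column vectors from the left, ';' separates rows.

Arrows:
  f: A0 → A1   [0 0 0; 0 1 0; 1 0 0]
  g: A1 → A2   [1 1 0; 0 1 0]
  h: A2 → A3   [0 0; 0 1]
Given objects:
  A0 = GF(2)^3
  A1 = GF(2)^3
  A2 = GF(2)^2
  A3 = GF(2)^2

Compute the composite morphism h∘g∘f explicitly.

Answer: [0 0 0; 0 1 0]

Derivation:
  e0=⟨1,0,0⟩ f→⟨0,0,1⟩ g→⟨0,0⟩ h→⟨0,0⟩
  e1=⟨0,1,0⟩ f→⟨0,1,0⟩ g→⟨1,1⟩ h→⟨0,1⟩
  e2=⟨0,0,1⟩ f→⟨0,0,0⟩ g→⟨0,0⟩ h→⟨0,0⟩
result: [0 0 0; 0 1 0]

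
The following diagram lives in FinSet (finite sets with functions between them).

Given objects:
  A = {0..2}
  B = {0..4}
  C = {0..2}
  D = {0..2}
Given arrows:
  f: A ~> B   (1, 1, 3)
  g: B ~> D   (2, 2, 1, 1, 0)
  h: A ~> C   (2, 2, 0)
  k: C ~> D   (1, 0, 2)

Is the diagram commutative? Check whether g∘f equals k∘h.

Path 1 = f;g:
  0 f~>1 g~>2
  1 f~>1 g~>2
  2 f~>3 g~>1
  result₁ = (2, 2, 1)
Path 2 = h;k:
  0 h~>2 k~>2
  1 h~>2 k~>2
  2 h~>0 k~>1
  result₂ = (2, 2, 1)
Equal? same morphism ✓

Answer: COMMUTES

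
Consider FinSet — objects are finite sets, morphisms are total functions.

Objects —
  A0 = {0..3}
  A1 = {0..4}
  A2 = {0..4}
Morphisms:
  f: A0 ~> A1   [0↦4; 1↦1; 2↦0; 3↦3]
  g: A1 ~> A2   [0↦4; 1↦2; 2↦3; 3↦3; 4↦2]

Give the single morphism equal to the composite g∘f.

Answer: [0↦2; 1↦2; 2↦4; 3↦3]

Trace:
  0 f~>4 g~>2
  1 f~>1 g~>2
  2 f~>0 g~>4
  3 f~>3 g~>3
⟦path⟧: [0↦2; 1↦2; 2↦4; 3↦3]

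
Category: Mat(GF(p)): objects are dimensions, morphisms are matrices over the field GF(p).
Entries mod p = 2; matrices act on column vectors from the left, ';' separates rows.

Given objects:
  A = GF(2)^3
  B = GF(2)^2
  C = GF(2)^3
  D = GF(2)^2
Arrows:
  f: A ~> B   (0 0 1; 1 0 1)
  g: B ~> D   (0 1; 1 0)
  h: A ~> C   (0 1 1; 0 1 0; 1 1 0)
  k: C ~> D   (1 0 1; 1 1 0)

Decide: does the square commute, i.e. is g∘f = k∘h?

1) trace f;g:
  e0=⟨1,0,0⟩ f~>⟨0,1⟩ g~>⟨1,0⟩
  e1=⟨0,1,0⟩ f~>⟨0,0⟩ g~>⟨0,0⟩
  e2=⟨0,0,1⟩ f~>⟨1,1⟩ g~>⟨1,1⟩
  ⟦path⟧₁ = (1 0 1; 0 0 1)
2) trace h;k:
  e0=⟨1,0,0⟩ h~>⟨0,0,1⟩ k~>⟨1,0⟩
  e1=⟨0,1,0⟩ h~>⟨1,1,1⟩ k~>⟨0,0⟩
  e2=⟨0,0,1⟩ h~>⟨1,0,0⟩ k~>⟨1,1⟩
  ⟦path⟧₂ = (1 0 1; 0 0 1)
Equal? YES — commutes

Answer: COMMUTES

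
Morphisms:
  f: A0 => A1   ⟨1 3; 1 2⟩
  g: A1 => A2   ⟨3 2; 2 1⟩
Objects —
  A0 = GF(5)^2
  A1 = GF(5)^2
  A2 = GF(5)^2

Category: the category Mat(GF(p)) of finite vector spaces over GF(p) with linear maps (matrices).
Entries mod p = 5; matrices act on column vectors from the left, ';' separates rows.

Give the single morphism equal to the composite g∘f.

  e0=[1,0] f=>[1,1] g=>[0,3]
  e1=[0,1] f=>[3,2] g=>[3,3]
⟦path⟧: ⟨0 3; 3 3⟩

Answer: ⟨0 3; 3 3⟩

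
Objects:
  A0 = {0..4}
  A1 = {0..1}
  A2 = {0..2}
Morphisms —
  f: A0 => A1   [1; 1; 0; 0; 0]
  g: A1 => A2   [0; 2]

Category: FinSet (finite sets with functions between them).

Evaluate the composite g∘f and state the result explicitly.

  0 f=>1 g=>2
  1 f=>1 g=>2
  2 f=>0 g=>0
  3 f=>0 g=>0
  4 f=>0 g=>0
⟦path⟧: [2; 2; 0; 0; 0]

Answer: [2; 2; 0; 0; 0]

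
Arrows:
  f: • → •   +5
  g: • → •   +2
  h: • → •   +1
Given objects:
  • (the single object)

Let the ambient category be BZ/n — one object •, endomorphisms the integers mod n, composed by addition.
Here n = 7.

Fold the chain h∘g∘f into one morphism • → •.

Answer: +1

Work:
  0 +5≡5 +2≡0 +1≡1  (mod 7)
composite: +1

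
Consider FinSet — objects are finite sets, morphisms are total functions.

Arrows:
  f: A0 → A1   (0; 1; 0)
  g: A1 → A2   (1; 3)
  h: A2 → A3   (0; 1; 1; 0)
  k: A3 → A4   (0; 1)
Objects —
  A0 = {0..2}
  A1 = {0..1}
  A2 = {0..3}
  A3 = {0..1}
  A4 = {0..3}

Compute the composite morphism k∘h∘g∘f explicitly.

  0 f→0 g→1 h→1 k→1
  1 f→1 g→3 h→0 k→0
  2 f→0 g→1 h→1 k→1
result: (1; 0; 1)

Answer: (1; 0; 1)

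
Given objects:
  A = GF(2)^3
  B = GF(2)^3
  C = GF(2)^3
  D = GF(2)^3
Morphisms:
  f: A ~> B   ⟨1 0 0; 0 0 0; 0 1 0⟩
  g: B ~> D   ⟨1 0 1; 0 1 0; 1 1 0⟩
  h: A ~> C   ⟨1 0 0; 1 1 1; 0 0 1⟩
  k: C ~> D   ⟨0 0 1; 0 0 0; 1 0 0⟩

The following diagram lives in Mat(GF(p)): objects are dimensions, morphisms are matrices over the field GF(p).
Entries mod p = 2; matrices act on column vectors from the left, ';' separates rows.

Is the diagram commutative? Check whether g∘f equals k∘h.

Along f;g (path 1):
  e0=⟨1,0,0⟩ f~>⟨1,0,0⟩ g~>⟨1,0,1⟩
  e1=⟨0,1,0⟩ f~>⟨0,0,1⟩ g~>⟨1,0,0⟩
  e2=⟨0,0,1⟩ f~>⟨0,0,0⟩ g~>⟨0,0,0⟩
  composite₁ = ⟨1 1 0; 0 0 0; 1 0 0⟩
Along h;k (path 2):
  e0=⟨1,0,0⟩ h~>⟨1,1,0⟩ k~>⟨0,0,1⟩
  e1=⟨0,1,0⟩ h~>⟨0,1,0⟩ k~>⟨0,0,0⟩
  e2=⟨0,0,1⟩ h~>⟨0,1,1⟩ k~>⟨1,0,0⟩
  composite₂ = ⟨0 0 1; 0 0 0; 1 0 0⟩
Equal? differ; not commutative

Answer: DOES NOT COMMUTE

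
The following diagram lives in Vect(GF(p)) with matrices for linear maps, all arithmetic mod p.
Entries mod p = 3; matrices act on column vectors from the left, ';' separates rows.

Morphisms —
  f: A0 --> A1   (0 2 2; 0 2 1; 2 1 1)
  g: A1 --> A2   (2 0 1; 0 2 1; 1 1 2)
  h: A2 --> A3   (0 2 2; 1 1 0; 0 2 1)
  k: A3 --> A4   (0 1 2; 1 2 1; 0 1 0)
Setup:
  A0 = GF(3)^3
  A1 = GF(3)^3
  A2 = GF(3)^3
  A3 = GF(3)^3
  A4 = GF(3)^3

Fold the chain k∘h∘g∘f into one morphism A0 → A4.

  e0=[1,0,0] f-->[0,0,2] g-->[2,2,1] h-->[0,1,2] k-->[2,1,1]
  e1=[0,1,0] f-->[2,2,1] g-->[2,2,0] h-->[1,1,1] k-->[0,1,1]
  e2=[0,0,1] f-->[2,1,1] g-->[2,0,2] h-->[1,2,2] k-->[0,1,2]
result: (2 0 0; 1 1 1; 1 1 2)

Answer: (2 0 0; 1 1 1; 1 1 2)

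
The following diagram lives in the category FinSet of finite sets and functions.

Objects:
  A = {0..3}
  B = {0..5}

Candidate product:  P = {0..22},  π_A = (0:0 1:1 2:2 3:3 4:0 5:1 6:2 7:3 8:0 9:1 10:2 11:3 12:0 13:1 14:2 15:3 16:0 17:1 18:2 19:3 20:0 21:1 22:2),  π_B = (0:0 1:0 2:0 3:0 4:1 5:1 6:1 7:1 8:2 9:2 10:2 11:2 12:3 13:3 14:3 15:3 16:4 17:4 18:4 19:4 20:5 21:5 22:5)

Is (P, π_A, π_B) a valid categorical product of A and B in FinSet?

Answer: NOT A VALID PRODUCT — |P|=23 ≠ |A|·|B|=24

Derivation:
|A|·|B| = 4·6 = 24;  |P| = 23
  → cardinalities differ; no bijection possible.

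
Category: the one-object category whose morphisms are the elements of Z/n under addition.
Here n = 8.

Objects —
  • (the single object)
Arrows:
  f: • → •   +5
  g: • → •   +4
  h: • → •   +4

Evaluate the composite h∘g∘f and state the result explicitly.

Answer: +5

Trace:
  0 +5≡5 +4≡1 +4≡5  (mod 8)
result: +5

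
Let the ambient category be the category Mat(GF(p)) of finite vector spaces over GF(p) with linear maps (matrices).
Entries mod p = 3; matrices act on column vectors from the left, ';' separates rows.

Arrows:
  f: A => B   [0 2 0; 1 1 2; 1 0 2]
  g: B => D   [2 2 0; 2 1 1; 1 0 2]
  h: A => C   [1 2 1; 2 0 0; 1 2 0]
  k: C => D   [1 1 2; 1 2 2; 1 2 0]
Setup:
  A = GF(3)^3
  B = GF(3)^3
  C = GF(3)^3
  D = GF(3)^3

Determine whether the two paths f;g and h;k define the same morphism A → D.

1) trace f;g:
  e0=⟨1,0,0⟩ f=>⟨0,1,1⟩ g=>⟨2,2,2⟩
  e1=⟨0,1,0⟩ f=>⟨2,1,0⟩ g=>⟨0,2,2⟩
  e2=⟨0,0,1⟩ f=>⟨0,2,2⟩ g=>⟨1,1,1⟩
  result₁ = [2 0 1; 2 2 1; 2 2 1]
2) trace h;k:
  e0=⟨1,0,0⟩ h=>⟨1,2,1⟩ k=>⟨2,1,2⟩
  e1=⟨0,1,0⟩ h=>⟨2,0,2⟩ k=>⟨0,0,2⟩
  e2=⟨0,0,1⟩ h=>⟨1,0,0⟩ k=>⟨1,1,1⟩
  result₂ = [2 0 1; 1 0 1; 2 2 1]
Equal? distinct morphisms ✗

Answer: DOES NOT COMMUTE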